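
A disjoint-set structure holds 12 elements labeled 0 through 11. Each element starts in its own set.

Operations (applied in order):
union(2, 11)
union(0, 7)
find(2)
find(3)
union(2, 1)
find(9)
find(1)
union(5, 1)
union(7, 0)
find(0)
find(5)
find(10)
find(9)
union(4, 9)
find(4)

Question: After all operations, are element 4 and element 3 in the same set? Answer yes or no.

Answer: no

Derivation:
Step 1: union(2, 11) -> merged; set of 2 now {2, 11}
Step 2: union(0, 7) -> merged; set of 0 now {0, 7}
Step 3: find(2) -> no change; set of 2 is {2, 11}
Step 4: find(3) -> no change; set of 3 is {3}
Step 5: union(2, 1) -> merged; set of 2 now {1, 2, 11}
Step 6: find(9) -> no change; set of 9 is {9}
Step 7: find(1) -> no change; set of 1 is {1, 2, 11}
Step 8: union(5, 1) -> merged; set of 5 now {1, 2, 5, 11}
Step 9: union(7, 0) -> already same set; set of 7 now {0, 7}
Step 10: find(0) -> no change; set of 0 is {0, 7}
Step 11: find(5) -> no change; set of 5 is {1, 2, 5, 11}
Step 12: find(10) -> no change; set of 10 is {10}
Step 13: find(9) -> no change; set of 9 is {9}
Step 14: union(4, 9) -> merged; set of 4 now {4, 9}
Step 15: find(4) -> no change; set of 4 is {4, 9}
Set of 4: {4, 9}; 3 is not a member.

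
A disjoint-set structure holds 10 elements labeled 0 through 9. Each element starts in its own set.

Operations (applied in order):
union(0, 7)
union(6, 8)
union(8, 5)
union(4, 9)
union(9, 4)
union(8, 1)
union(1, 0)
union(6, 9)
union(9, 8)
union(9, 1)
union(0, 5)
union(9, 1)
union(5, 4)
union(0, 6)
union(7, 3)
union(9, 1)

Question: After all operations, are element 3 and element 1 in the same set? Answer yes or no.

Answer: yes

Derivation:
Step 1: union(0, 7) -> merged; set of 0 now {0, 7}
Step 2: union(6, 8) -> merged; set of 6 now {6, 8}
Step 3: union(8, 5) -> merged; set of 8 now {5, 6, 8}
Step 4: union(4, 9) -> merged; set of 4 now {4, 9}
Step 5: union(9, 4) -> already same set; set of 9 now {4, 9}
Step 6: union(8, 1) -> merged; set of 8 now {1, 5, 6, 8}
Step 7: union(1, 0) -> merged; set of 1 now {0, 1, 5, 6, 7, 8}
Step 8: union(6, 9) -> merged; set of 6 now {0, 1, 4, 5, 6, 7, 8, 9}
Step 9: union(9, 8) -> already same set; set of 9 now {0, 1, 4, 5, 6, 7, 8, 9}
Step 10: union(9, 1) -> already same set; set of 9 now {0, 1, 4, 5, 6, 7, 8, 9}
Step 11: union(0, 5) -> already same set; set of 0 now {0, 1, 4, 5, 6, 7, 8, 9}
Step 12: union(9, 1) -> already same set; set of 9 now {0, 1, 4, 5, 6, 7, 8, 9}
Step 13: union(5, 4) -> already same set; set of 5 now {0, 1, 4, 5, 6, 7, 8, 9}
Step 14: union(0, 6) -> already same set; set of 0 now {0, 1, 4, 5, 6, 7, 8, 9}
Step 15: union(7, 3) -> merged; set of 7 now {0, 1, 3, 4, 5, 6, 7, 8, 9}
Step 16: union(9, 1) -> already same set; set of 9 now {0, 1, 3, 4, 5, 6, 7, 8, 9}
Set of 3: {0, 1, 3, 4, 5, 6, 7, 8, 9}; 1 is a member.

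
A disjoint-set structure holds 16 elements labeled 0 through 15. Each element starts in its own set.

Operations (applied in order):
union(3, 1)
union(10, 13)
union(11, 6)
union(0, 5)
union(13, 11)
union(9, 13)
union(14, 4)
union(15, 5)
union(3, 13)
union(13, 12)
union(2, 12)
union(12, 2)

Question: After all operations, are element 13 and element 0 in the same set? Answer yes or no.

Step 1: union(3, 1) -> merged; set of 3 now {1, 3}
Step 2: union(10, 13) -> merged; set of 10 now {10, 13}
Step 3: union(11, 6) -> merged; set of 11 now {6, 11}
Step 4: union(0, 5) -> merged; set of 0 now {0, 5}
Step 5: union(13, 11) -> merged; set of 13 now {6, 10, 11, 13}
Step 6: union(9, 13) -> merged; set of 9 now {6, 9, 10, 11, 13}
Step 7: union(14, 4) -> merged; set of 14 now {4, 14}
Step 8: union(15, 5) -> merged; set of 15 now {0, 5, 15}
Step 9: union(3, 13) -> merged; set of 3 now {1, 3, 6, 9, 10, 11, 13}
Step 10: union(13, 12) -> merged; set of 13 now {1, 3, 6, 9, 10, 11, 12, 13}
Step 11: union(2, 12) -> merged; set of 2 now {1, 2, 3, 6, 9, 10, 11, 12, 13}
Step 12: union(12, 2) -> already same set; set of 12 now {1, 2, 3, 6, 9, 10, 11, 12, 13}
Set of 13: {1, 2, 3, 6, 9, 10, 11, 12, 13}; 0 is not a member.

Answer: no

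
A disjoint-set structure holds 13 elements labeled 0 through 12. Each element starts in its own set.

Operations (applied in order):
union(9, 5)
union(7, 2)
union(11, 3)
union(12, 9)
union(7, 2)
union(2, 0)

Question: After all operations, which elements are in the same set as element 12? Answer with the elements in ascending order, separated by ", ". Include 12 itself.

Step 1: union(9, 5) -> merged; set of 9 now {5, 9}
Step 2: union(7, 2) -> merged; set of 7 now {2, 7}
Step 3: union(11, 3) -> merged; set of 11 now {3, 11}
Step 4: union(12, 9) -> merged; set of 12 now {5, 9, 12}
Step 5: union(7, 2) -> already same set; set of 7 now {2, 7}
Step 6: union(2, 0) -> merged; set of 2 now {0, 2, 7}
Component of 12: {5, 9, 12}

Answer: 5, 9, 12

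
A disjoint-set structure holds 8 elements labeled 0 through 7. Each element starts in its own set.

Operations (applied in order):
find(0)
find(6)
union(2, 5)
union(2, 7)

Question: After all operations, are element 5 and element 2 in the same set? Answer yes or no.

Answer: yes

Derivation:
Step 1: find(0) -> no change; set of 0 is {0}
Step 2: find(6) -> no change; set of 6 is {6}
Step 3: union(2, 5) -> merged; set of 2 now {2, 5}
Step 4: union(2, 7) -> merged; set of 2 now {2, 5, 7}
Set of 5: {2, 5, 7}; 2 is a member.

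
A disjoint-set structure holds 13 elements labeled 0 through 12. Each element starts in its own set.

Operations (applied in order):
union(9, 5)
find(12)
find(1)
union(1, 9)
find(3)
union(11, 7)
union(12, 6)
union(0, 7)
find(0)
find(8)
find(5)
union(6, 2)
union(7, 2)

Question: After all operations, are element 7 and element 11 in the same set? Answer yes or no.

Answer: yes

Derivation:
Step 1: union(9, 5) -> merged; set of 9 now {5, 9}
Step 2: find(12) -> no change; set of 12 is {12}
Step 3: find(1) -> no change; set of 1 is {1}
Step 4: union(1, 9) -> merged; set of 1 now {1, 5, 9}
Step 5: find(3) -> no change; set of 3 is {3}
Step 6: union(11, 7) -> merged; set of 11 now {7, 11}
Step 7: union(12, 6) -> merged; set of 12 now {6, 12}
Step 8: union(0, 7) -> merged; set of 0 now {0, 7, 11}
Step 9: find(0) -> no change; set of 0 is {0, 7, 11}
Step 10: find(8) -> no change; set of 8 is {8}
Step 11: find(5) -> no change; set of 5 is {1, 5, 9}
Step 12: union(6, 2) -> merged; set of 6 now {2, 6, 12}
Step 13: union(7, 2) -> merged; set of 7 now {0, 2, 6, 7, 11, 12}
Set of 7: {0, 2, 6, 7, 11, 12}; 11 is a member.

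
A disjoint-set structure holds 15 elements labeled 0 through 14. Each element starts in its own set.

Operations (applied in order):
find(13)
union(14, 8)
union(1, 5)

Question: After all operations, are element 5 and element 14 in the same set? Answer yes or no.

Answer: no

Derivation:
Step 1: find(13) -> no change; set of 13 is {13}
Step 2: union(14, 8) -> merged; set of 14 now {8, 14}
Step 3: union(1, 5) -> merged; set of 1 now {1, 5}
Set of 5: {1, 5}; 14 is not a member.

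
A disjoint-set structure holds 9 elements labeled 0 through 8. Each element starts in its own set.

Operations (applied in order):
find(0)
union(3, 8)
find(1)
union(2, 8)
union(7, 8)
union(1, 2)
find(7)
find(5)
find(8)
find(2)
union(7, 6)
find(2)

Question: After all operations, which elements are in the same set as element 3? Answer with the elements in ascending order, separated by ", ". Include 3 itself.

Answer: 1, 2, 3, 6, 7, 8

Derivation:
Step 1: find(0) -> no change; set of 0 is {0}
Step 2: union(3, 8) -> merged; set of 3 now {3, 8}
Step 3: find(1) -> no change; set of 1 is {1}
Step 4: union(2, 8) -> merged; set of 2 now {2, 3, 8}
Step 5: union(7, 8) -> merged; set of 7 now {2, 3, 7, 8}
Step 6: union(1, 2) -> merged; set of 1 now {1, 2, 3, 7, 8}
Step 7: find(7) -> no change; set of 7 is {1, 2, 3, 7, 8}
Step 8: find(5) -> no change; set of 5 is {5}
Step 9: find(8) -> no change; set of 8 is {1, 2, 3, 7, 8}
Step 10: find(2) -> no change; set of 2 is {1, 2, 3, 7, 8}
Step 11: union(7, 6) -> merged; set of 7 now {1, 2, 3, 6, 7, 8}
Step 12: find(2) -> no change; set of 2 is {1, 2, 3, 6, 7, 8}
Component of 3: {1, 2, 3, 6, 7, 8}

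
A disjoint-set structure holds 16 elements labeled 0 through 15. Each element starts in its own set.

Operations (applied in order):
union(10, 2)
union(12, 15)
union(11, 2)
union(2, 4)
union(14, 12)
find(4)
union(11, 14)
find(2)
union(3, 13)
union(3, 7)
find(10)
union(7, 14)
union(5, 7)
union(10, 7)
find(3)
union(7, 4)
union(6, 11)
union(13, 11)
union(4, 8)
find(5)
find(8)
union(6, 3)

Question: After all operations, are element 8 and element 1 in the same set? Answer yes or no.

Answer: no

Derivation:
Step 1: union(10, 2) -> merged; set of 10 now {2, 10}
Step 2: union(12, 15) -> merged; set of 12 now {12, 15}
Step 3: union(11, 2) -> merged; set of 11 now {2, 10, 11}
Step 4: union(2, 4) -> merged; set of 2 now {2, 4, 10, 11}
Step 5: union(14, 12) -> merged; set of 14 now {12, 14, 15}
Step 6: find(4) -> no change; set of 4 is {2, 4, 10, 11}
Step 7: union(11, 14) -> merged; set of 11 now {2, 4, 10, 11, 12, 14, 15}
Step 8: find(2) -> no change; set of 2 is {2, 4, 10, 11, 12, 14, 15}
Step 9: union(3, 13) -> merged; set of 3 now {3, 13}
Step 10: union(3, 7) -> merged; set of 3 now {3, 7, 13}
Step 11: find(10) -> no change; set of 10 is {2, 4, 10, 11, 12, 14, 15}
Step 12: union(7, 14) -> merged; set of 7 now {2, 3, 4, 7, 10, 11, 12, 13, 14, 15}
Step 13: union(5, 7) -> merged; set of 5 now {2, 3, 4, 5, 7, 10, 11, 12, 13, 14, 15}
Step 14: union(10, 7) -> already same set; set of 10 now {2, 3, 4, 5, 7, 10, 11, 12, 13, 14, 15}
Step 15: find(3) -> no change; set of 3 is {2, 3, 4, 5, 7, 10, 11, 12, 13, 14, 15}
Step 16: union(7, 4) -> already same set; set of 7 now {2, 3, 4, 5, 7, 10, 11, 12, 13, 14, 15}
Step 17: union(6, 11) -> merged; set of 6 now {2, 3, 4, 5, 6, 7, 10, 11, 12, 13, 14, 15}
Step 18: union(13, 11) -> already same set; set of 13 now {2, 3, 4, 5, 6, 7, 10, 11, 12, 13, 14, 15}
Step 19: union(4, 8) -> merged; set of 4 now {2, 3, 4, 5, 6, 7, 8, 10, 11, 12, 13, 14, 15}
Step 20: find(5) -> no change; set of 5 is {2, 3, 4, 5, 6, 7, 8, 10, 11, 12, 13, 14, 15}
Step 21: find(8) -> no change; set of 8 is {2, 3, 4, 5, 6, 7, 8, 10, 11, 12, 13, 14, 15}
Step 22: union(6, 3) -> already same set; set of 6 now {2, 3, 4, 5, 6, 7, 8, 10, 11, 12, 13, 14, 15}
Set of 8: {2, 3, 4, 5, 6, 7, 8, 10, 11, 12, 13, 14, 15}; 1 is not a member.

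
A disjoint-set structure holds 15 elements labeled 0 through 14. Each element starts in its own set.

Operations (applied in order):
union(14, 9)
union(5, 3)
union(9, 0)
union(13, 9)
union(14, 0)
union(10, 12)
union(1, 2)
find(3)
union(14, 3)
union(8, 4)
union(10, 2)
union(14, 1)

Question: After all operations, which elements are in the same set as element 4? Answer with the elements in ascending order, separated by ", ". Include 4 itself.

Answer: 4, 8

Derivation:
Step 1: union(14, 9) -> merged; set of 14 now {9, 14}
Step 2: union(5, 3) -> merged; set of 5 now {3, 5}
Step 3: union(9, 0) -> merged; set of 9 now {0, 9, 14}
Step 4: union(13, 9) -> merged; set of 13 now {0, 9, 13, 14}
Step 5: union(14, 0) -> already same set; set of 14 now {0, 9, 13, 14}
Step 6: union(10, 12) -> merged; set of 10 now {10, 12}
Step 7: union(1, 2) -> merged; set of 1 now {1, 2}
Step 8: find(3) -> no change; set of 3 is {3, 5}
Step 9: union(14, 3) -> merged; set of 14 now {0, 3, 5, 9, 13, 14}
Step 10: union(8, 4) -> merged; set of 8 now {4, 8}
Step 11: union(10, 2) -> merged; set of 10 now {1, 2, 10, 12}
Step 12: union(14, 1) -> merged; set of 14 now {0, 1, 2, 3, 5, 9, 10, 12, 13, 14}
Component of 4: {4, 8}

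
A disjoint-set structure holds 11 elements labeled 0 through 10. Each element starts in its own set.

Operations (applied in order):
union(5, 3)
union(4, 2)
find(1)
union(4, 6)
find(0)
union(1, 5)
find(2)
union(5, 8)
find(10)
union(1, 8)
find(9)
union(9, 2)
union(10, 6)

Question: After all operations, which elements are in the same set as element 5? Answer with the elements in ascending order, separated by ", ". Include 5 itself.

Answer: 1, 3, 5, 8

Derivation:
Step 1: union(5, 3) -> merged; set of 5 now {3, 5}
Step 2: union(4, 2) -> merged; set of 4 now {2, 4}
Step 3: find(1) -> no change; set of 1 is {1}
Step 4: union(4, 6) -> merged; set of 4 now {2, 4, 6}
Step 5: find(0) -> no change; set of 0 is {0}
Step 6: union(1, 5) -> merged; set of 1 now {1, 3, 5}
Step 7: find(2) -> no change; set of 2 is {2, 4, 6}
Step 8: union(5, 8) -> merged; set of 5 now {1, 3, 5, 8}
Step 9: find(10) -> no change; set of 10 is {10}
Step 10: union(1, 8) -> already same set; set of 1 now {1, 3, 5, 8}
Step 11: find(9) -> no change; set of 9 is {9}
Step 12: union(9, 2) -> merged; set of 9 now {2, 4, 6, 9}
Step 13: union(10, 6) -> merged; set of 10 now {2, 4, 6, 9, 10}
Component of 5: {1, 3, 5, 8}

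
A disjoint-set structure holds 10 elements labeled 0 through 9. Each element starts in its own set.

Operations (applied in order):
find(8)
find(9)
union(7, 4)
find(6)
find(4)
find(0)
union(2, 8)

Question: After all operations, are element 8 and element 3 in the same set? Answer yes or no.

Answer: no

Derivation:
Step 1: find(8) -> no change; set of 8 is {8}
Step 2: find(9) -> no change; set of 9 is {9}
Step 3: union(7, 4) -> merged; set of 7 now {4, 7}
Step 4: find(6) -> no change; set of 6 is {6}
Step 5: find(4) -> no change; set of 4 is {4, 7}
Step 6: find(0) -> no change; set of 0 is {0}
Step 7: union(2, 8) -> merged; set of 2 now {2, 8}
Set of 8: {2, 8}; 3 is not a member.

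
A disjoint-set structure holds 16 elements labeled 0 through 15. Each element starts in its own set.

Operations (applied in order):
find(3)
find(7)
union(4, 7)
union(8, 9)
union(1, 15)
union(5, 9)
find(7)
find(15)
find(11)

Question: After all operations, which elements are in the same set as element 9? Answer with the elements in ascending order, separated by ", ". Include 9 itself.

Step 1: find(3) -> no change; set of 3 is {3}
Step 2: find(7) -> no change; set of 7 is {7}
Step 3: union(4, 7) -> merged; set of 4 now {4, 7}
Step 4: union(8, 9) -> merged; set of 8 now {8, 9}
Step 5: union(1, 15) -> merged; set of 1 now {1, 15}
Step 6: union(5, 9) -> merged; set of 5 now {5, 8, 9}
Step 7: find(7) -> no change; set of 7 is {4, 7}
Step 8: find(15) -> no change; set of 15 is {1, 15}
Step 9: find(11) -> no change; set of 11 is {11}
Component of 9: {5, 8, 9}

Answer: 5, 8, 9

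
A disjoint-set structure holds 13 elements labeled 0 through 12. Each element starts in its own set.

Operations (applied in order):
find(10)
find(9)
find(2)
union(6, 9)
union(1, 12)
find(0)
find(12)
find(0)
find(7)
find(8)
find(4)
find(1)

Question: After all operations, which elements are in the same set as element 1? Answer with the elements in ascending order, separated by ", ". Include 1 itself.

Answer: 1, 12

Derivation:
Step 1: find(10) -> no change; set of 10 is {10}
Step 2: find(9) -> no change; set of 9 is {9}
Step 3: find(2) -> no change; set of 2 is {2}
Step 4: union(6, 9) -> merged; set of 6 now {6, 9}
Step 5: union(1, 12) -> merged; set of 1 now {1, 12}
Step 6: find(0) -> no change; set of 0 is {0}
Step 7: find(12) -> no change; set of 12 is {1, 12}
Step 8: find(0) -> no change; set of 0 is {0}
Step 9: find(7) -> no change; set of 7 is {7}
Step 10: find(8) -> no change; set of 8 is {8}
Step 11: find(4) -> no change; set of 4 is {4}
Step 12: find(1) -> no change; set of 1 is {1, 12}
Component of 1: {1, 12}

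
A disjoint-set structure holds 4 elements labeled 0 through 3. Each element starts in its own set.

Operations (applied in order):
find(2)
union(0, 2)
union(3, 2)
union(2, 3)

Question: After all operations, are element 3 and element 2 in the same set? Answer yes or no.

Step 1: find(2) -> no change; set of 2 is {2}
Step 2: union(0, 2) -> merged; set of 0 now {0, 2}
Step 3: union(3, 2) -> merged; set of 3 now {0, 2, 3}
Step 4: union(2, 3) -> already same set; set of 2 now {0, 2, 3}
Set of 3: {0, 2, 3}; 2 is a member.

Answer: yes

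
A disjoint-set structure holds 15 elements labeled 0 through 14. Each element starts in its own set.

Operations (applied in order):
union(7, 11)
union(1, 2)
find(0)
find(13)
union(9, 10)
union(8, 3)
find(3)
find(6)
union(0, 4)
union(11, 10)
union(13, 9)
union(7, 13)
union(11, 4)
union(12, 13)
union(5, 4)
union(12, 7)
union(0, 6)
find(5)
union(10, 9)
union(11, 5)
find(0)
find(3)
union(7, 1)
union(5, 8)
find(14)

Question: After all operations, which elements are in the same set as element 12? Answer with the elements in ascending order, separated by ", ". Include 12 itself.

Answer: 0, 1, 2, 3, 4, 5, 6, 7, 8, 9, 10, 11, 12, 13

Derivation:
Step 1: union(7, 11) -> merged; set of 7 now {7, 11}
Step 2: union(1, 2) -> merged; set of 1 now {1, 2}
Step 3: find(0) -> no change; set of 0 is {0}
Step 4: find(13) -> no change; set of 13 is {13}
Step 5: union(9, 10) -> merged; set of 9 now {9, 10}
Step 6: union(8, 3) -> merged; set of 8 now {3, 8}
Step 7: find(3) -> no change; set of 3 is {3, 8}
Step 8: find(6) -> no change; set of 6 is {6}
Step 9: union(0, 4) -> merged; set of 0 now {0, 4}
Step 10: union(11, 10) -> merged; set of 11 now {7, 9, 10, 11}
Step 11: union(13, 9) -> merged; set of 13 now {7, 9, 10, 11, 13}
Step 12: union(7, 13) -> already same set; set of 7 now {7, 9, 10, 11, 13}
Step 13: union(11, 4) -> merged; set of 11 now {0, 4, 7, 9, 10, 11, 13}
Step 14: union(12, 13) -> merged; set of 12 now {0, 4, 7, 9, 10, 11, 12, 13}
Step 15: union(5, 4) -> merged; set of 5 now {0, 4, 5, 7, 9, 10, 11, 12, 13}
Step 16: union(12, 7) -> already same set; set of 12 now {0, 4, 5, 7, 9, 10, 11, 12, 13}
Step 17: union(0, 6) -> merged; set of 0 now {0, 4, 5, 6, 7, 9, 10, 11, 12, 13}
Step 18: find(5) -> no change; set of 5 is {0, 4, 5, 6, 7, 9, 10, 11, 12, 13}
Step 19: union(10, 9) -> already same set; set of 10 now {0, 4, 5, 6, 7, 9, 10, 11, 12, 13}
Step 20: union(11, 5) -> already same set; set of 11 now {0, 4, 5, 6, 7, 9, 10, 11, 12, 13}
Step 21: find(0) -> no change; set of 0 is {0, 4, 5, 6, 7, 9, 10, 11, 12, 13}
Step 22: find(3) -> no change; set of 3 is {3, 8}
Step 23: union(7, 1) -> merged; set of 7 now {0, 1, 2, 4, 5, 6, 7, 9, 10, 11, 12, 13}
Step 24: union(5, 8) -> merged; set of 5 now {0, 1, 2, 3, 4, 5, 6, 7, 8, 9, 10, 11, 12, 13}
Step 25: find(14) -> no change; set of 14 is {14}
Component of 12: {0, 1, 2, 3, 4, 5, 6, 7, 8, 9, 10, 11, 12, 13}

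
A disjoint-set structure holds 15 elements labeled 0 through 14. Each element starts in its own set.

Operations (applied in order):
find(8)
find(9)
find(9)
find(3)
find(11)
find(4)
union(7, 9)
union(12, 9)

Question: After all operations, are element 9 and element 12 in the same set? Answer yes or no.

Step 1: find(8) -> no change; set of 8 is {8}
Step 2: find(9) -> no change; set of 9 is {9}
Step 3: find(9) -> no change; set of 9 is {9}
Step 4: find(3) -> no change; set of 3 is {3}
Step 5: find(11) -> no change; set of 11 is {11}
Step 6: find(4) -> no change; set of 4 is {4}
Step 7: union(7, 9) -> merged; set of 7 now {7, 9}
Step 8: union(12, 9) -> merged; set of 12 now {7, 9, 12}
Set of 9: {7, 9, 12}; 12 is a member.

Answer: yes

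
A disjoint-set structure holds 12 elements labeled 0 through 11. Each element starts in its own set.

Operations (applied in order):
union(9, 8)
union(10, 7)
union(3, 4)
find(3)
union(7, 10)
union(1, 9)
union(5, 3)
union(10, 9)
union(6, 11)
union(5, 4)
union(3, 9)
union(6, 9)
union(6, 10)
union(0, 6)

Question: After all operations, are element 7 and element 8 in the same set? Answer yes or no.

Answer: yes

Derivation:
Step 1: union(9, 8) -> merged; set of 9 now {8, 9}
Step 2: union(10, 7) -> merged; set of 10 now {7, 10}
Step 3: union(3, 4) -> merged; set of 3 now {3, 4}
Step 4: find(3) -> no change; set of 3 is {3, 4}
Step 5: union(7, 10) -> already same set; set of 7 now {7, 10}
Step 6: union(1, 9) -> merged; set of 1 now {1, 8, 9}
Step 7: union(5, 3) -> merged; set of 5 now {3, 4, 5}
Step 8: union(10, 9) -> merged; set of 10 now {1, 7, 8, 9, 10}
Step 9: union(6, 11) -> merged; set of 6 now {6, 11}
Step 10: union(5, 4) -> already same set; set of 5 now {3, 4, 5}
Step 11: union(3, 9) -> merged; set of 3 now {1, 3, 4, 5, 7, 8, 9, 10}
Step 12: union(6, 9) -> merged; set of 6 now {1, 3, 4, 5, 6, 7, 8, 9, 10, 11}
Step 13: union(6, 10) -> already same set; set of 6 now {1, 3, 4, 5, 6, 7, 8, 9, 10, 11}
Step 14: union(0, 6) -> merged; set of 0 now {0, 1, 3, 4, 5, 6, 7, 8, 9, 10, 11}
Set of 7: {0, 1, 3, 4, 5, 6, 7, 8, 9, 10, 11}; 8 is a member.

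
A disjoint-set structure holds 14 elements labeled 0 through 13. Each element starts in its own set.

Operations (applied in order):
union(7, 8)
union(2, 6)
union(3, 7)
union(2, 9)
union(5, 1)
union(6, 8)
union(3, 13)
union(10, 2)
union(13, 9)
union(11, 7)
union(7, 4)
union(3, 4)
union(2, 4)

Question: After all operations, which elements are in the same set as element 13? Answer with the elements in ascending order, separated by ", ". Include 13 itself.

Answer: 2, 3, 4, 6, 7, 8, 9, 10, 11, 13

Derivation:
Step 1: union(7, 8) -> merged; set of 7 now {7, 8}
Step 2: union(2, 6) -> merged; set of 2 now {2, 6}
Step 3: union(3, 7) -> merged; set of 3 now {3, 7, 8}
Step 4: union(2, 9) -> merged; set of 2 now {2, 6, 9}
Step 5: union(5, 1) -> merged; set of 5 now {1, 5}
Step 6: union(6, 8) -> merged; set of 6 now {2, 3, 6, 7, 8, 9}
Step 7: union(3, 13) -> merged; set of 3 now {2, 3, 6, 7, 8, 9, 13}
Step 8: union(10, 2) -> merged; set of 10 now {2, 3, 6, 7, 8, 9, 10, 13}
Step 9: union(13, 9) -> already same set; set of 13 now {2, 3, 6, 7, 8, 9, 10, 13}
Step 10: union(11, 7) -> merged; set of 11 now {2, 3, 6, 7, 8, 9, 10, 11, 13}
Step 11: union(7, 4) -> merged; set of 7 now {2, 3, 4, 6, 7, 8, 9, 10, 11, 13}
Step 12: union(3, 4) -> already same set; set of 3 now {2, 3, 4, 6, 7, 8, 9, 10, 11, 13}
Step 13: union(2, 4) -> already same set; set of 2 now {2, 3, 4, 6, 7, 8, 9, 10, 11, 13}
Component of 13: {2, 3, 4, 6, 7, 8, 9, 10, 11, 13}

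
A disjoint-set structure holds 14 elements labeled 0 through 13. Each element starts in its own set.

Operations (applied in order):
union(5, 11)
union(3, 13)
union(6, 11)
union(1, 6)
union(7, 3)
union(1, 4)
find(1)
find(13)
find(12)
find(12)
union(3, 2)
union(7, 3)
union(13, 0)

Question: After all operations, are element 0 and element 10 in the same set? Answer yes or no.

Answer: no

Derivation:
Step 1: union(5, 11) -> merged; set of 5 now {5, 11}
Step 2: union(3, 13) -> merged; set of 3 now {3, 13}
Step 3: union(6, 11) -> merged; set of 6 now {5, 6, 11}
Step 4: union(1, 6) -> merged; set of 1 now {1, 5, 6, 11}
Step 5: union(7, 3) -> merged; set of 7 now {3, 7, 13}
Step 6: union(1, 4) -> merged; set of 1 now {1, 4, 5, 6, 11}
Step 7: find(1) -> no change; set of 1 is {1, 4, 5, 6, 11}
Step 8: find(13) -> no change; set of 13 is {3, 7, 13}
Step 9: find(12) -> no change; set of 12 is {12}
Step 10: find(12) -> no change; set of 12 is {12}
Step 11: union(3, 2) -> merged; set of 3 now {2, 3, 7, 13}
Step 12: union(7, 3) -> already same set; set of 7 now {2, 3, 7, 13}
Step 13: union(13, 0) -> merged; set of 13 now {0, 2, 3, 7, 13}
Set of 0: {0, 2, 3, 7, 13}; 10 is not a member.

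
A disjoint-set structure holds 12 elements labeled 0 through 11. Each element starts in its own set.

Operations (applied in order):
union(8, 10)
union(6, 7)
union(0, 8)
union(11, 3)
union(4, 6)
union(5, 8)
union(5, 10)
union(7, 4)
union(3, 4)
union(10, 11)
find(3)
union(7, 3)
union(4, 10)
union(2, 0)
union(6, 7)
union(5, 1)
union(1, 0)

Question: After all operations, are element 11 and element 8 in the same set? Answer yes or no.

Answer: yes

Derivation:
Step 1: union(8, 10) -> merged; set of 8 now {8, 10}
Step 2: union(6, 7) -> merged; set of 6 now {6, 7}
Step 3: union(0, 8) -> merged; set of 0 now {0, 8, 10}
Step 4: union(11, 3) -> merged; set of 11 now {3, 11}
Step 5: union(4, 6) -> merged; set of 4 now {4, 6, 7}
Step 6: union(5, 8) -> merged; set of 5 now {0, 5, 8, 10}
Step 7: union(5, 10) -> already same set; set of 5 now {0, 5, 8, 10}
Step 8: union(7, 4) -> already same set; set of 7 now {4, 6, 7}
Step 9: union(3, 4) -> merged; set of 3 now {3, 4, 6, 7, 11}
Step 10: union(10, 11) -> merged; set of 10 now {0, 3, 4, 5, 6, 7, 8, 10, 11}
Step 11: find(3) -> no change; set of 3 is {0, 3, 4, 5, 6, 7, 8, 10, 11}
Step 12: union(7, 3) -> already same set; set of 7 now {0, 3, 4, 5, 6, 7, 8, 10, 11}
Step 13: union(4, 10) -> already same set; set of 4 now {0, 3, 4, 5, 6, 7, 8, 10, 11}
Step 14: union(2, 0) -> merged; set of 2 now {0, 2, 3, 4, 5, 6, 7, 8, 10, 11}
Step 15: union(6, 7) -> already same set; set of 6 now {0, 2, 3, 4, 5, 6, 7, 8, 10, 11}
Step 16: union(5, 1) -> merged; set of 5 now {0, 1, 2, 3, 4, 5, 6, 7, 8, 10, 11}
Step 17: union(1, 0) -> already same set; set of 1 now {0, 1, 2, 3, 4, 5, 6, 7, 8, 10, 11}
Set of 11: {0, 1, 2, 3, 4, 5, 6, 7, 8, 10, 11}; 8 is a member.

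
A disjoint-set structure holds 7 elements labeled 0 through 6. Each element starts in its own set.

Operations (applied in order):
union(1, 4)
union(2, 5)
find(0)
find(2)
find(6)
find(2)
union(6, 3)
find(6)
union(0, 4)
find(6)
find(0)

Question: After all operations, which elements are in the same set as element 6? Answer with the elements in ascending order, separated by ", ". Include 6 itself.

Step 1: union(1, 4) -> merged; set of 1 now {1, 4}
Step 2: union(2, 5) -> merged; set of 2 now {2, 5}
Step 3: find(0) -> no change; set of 0 is {0}
Step 4: find(2) -> no change; set of 2 is {2, 5}
Step 5: find(6) -> no change; set of 6 is {6}
Step 6: find(2) -> no change; set of 2 is {2, 5}
Step 7: union(6, 3) -> merged; set of 6 now {3, 6}
Step 8: find(6) -> no change; set of 6 is {3, 6}
Step 9: union(0, 4) -> merged; set of 0 now {0, 1, 4}
Step 10: find(6) -> no change; set of 6 is {3, 6}
Step 11: find(0) -> no change; set of 0 is {0, 1, 4}
Component of 6: {3, 6}

Answer: 3, 6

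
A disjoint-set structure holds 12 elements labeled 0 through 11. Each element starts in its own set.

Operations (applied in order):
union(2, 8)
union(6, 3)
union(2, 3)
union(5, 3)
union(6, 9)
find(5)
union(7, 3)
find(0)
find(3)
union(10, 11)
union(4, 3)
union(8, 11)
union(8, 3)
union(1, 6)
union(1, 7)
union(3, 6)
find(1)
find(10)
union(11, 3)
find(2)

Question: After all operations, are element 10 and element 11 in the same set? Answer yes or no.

Step 1: union(2, 8) -> merged; set of 2 now {2, 8}
Step 2: union(6, 3) -> merged; set of 6 now {3, 6}
Step 3: union(2, 3) -> merged; set of 2 now {2, 3, 6, 8}
Step 4: union(5, 3) -> merged; set of 5 now {2, 3, 5, 6, 8}
Step 5: union(6, 9) -> merged; set of 6 now {2, 3, 5, 6, 8, 9}
Step 6: find(5) -> no change; set of 5 is {2, 3, 5, 6, 8, 9}
Step 7: union(7, 3) -> merged; set of 7 now {2, 3, 5, 6, 7, 8, 9}
Step 8: find(0) -> no change; set of 0 is {0}
Step 9: find(3) -> no change; set of 3 is {2, 3, 5, 6, 7, 8, 9}
Step 10: union(10, 11) -> merged; set of 10 now {10, 11}
Step 11: union(4, 3) -> merged; set of 4 now {2, 3, 4, 5, 6, 7, 8, 9}
Step 12: union(8, 11) -> merged; set of 8 now {2, 3, 4, 5, 6, 7, 8, 9, 10, 11}
Step 13: union(8, 3) -> already same set; set of 8 now {2, 3, 4, 5, 6, 7, 8, 9, 10, 11}
Step 14: union(1, 6) -> merged; set of 1 now {1, 2, 3, 4, 5, 6, 7, 8, 9, 10, 11}
Step 15: union(1, 7) -> already same set; set of 1 now {1, 2, 3, 4, 5, 6, 7, 8, 9, 10, 11}
Step 16: union(3, 6) -> already same set; set of 3 now {1, 2, 3, 4, 5, 6, 7, 8, 9, 10, 11}
Step 17: find(1) -> no change; set of 1 is {1, 2, 3, 4, 5, 6, 7, 8, 9, 10, 11}
Step 18: find(10) -> no change; set of 10 is {1, 2, 3, 4, 5, 6, 7, 8, 9, 10, 11}
Step 19: union(11, 3) -> already same set; set of 11 now {1, 2, 3, 4, 5, 6, 7, 8, 9, 10, 11}
Step 20: find(2) -> no change; set of 2 is {1, 2, 3, 4, 5, 6, 7, 8, 9, 10, 11}
Set of 10: {1, 2, 3, 4, 5, 6, 7, 8, 9, 10, 11}; 11 is a member.

Answer: yes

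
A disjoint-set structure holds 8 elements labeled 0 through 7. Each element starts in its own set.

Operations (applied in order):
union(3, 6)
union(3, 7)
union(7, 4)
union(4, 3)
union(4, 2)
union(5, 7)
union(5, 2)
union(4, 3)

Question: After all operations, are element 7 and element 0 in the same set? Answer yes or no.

Answer: no

Derivation:
Step 1: union(3, 6) -> merged; set of 3 now {3, 6}
Step 2: union(3, 7) -> merged; set of 3 now {3, 6, 7}
Step 3: union(7, 4) -> merged; set of 7 now {3, 4, 6, 7}
Step 4: union(4, 3) -> already same set; set of 4 now {3, 4, 6, 7}
Step 5: union(4, 2) -> merged; set of 4 now {2, 3, 4, 6, 7}
Step 6: union(5, 7) -> merged; set of 5 now {2, 3, 4, 5, 6, 7}
Step 7: union(5, 2) -> already same set; set of 5 now {2, 3, 4, 5, 6, 7}
Step 8: union(4, 3) -> already same set; set of 4 now {2, 3, 4, 5, 6, 7}
Set of 7: {2, 3, 4, 5, 6, 7}; 0 is not a member.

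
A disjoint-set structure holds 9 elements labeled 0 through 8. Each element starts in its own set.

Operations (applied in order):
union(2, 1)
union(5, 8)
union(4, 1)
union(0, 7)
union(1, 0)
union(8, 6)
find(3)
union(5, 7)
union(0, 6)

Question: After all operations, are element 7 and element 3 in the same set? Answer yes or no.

Step 1: union(2, 1) -> merged; set of 2 now {1, 2}
Step 2: union(5, 8) -> merged; set of 5 now {5, 8}
Step 3: union(4, 1) -> merged; set of 4 now {1, 2, 4}
Step 4: union(0, 7) -> merged; set of 0 now {0, 7}
Step 5: union(1, 0) -> merged; set of 1 now {0, 1, 2, 4, 7}
Step 6: union(8, 6) -> merged; set of 8 now {5, 6, 8}
Step 7: find(3) -> no change; set of 3 is {3}
Step 8: union(5, 7) -> merged; set of 5 now {0, 1, 2, 4, 5, 6, 7, 8}
Step 9: union(0, 6) -> already same set; set of 0 now {0, 1, 2, 4, 5, 6, 7, 8}
Set of 7: {0, 1, 2, 4, 5, 6, 7, 8}; 3 is not a member.

Answer: no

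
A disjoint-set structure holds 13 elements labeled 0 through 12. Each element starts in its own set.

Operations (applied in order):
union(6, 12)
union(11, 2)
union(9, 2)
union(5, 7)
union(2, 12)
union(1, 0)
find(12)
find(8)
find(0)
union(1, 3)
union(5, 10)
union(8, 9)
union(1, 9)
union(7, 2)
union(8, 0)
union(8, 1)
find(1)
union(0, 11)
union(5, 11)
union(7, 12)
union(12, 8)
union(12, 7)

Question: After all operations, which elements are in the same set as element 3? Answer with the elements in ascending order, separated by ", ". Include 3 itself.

Step 1: union(6, 12) -> merged; set of 6 now {6, 12}
Step 2: union(11, 2) -> merged; set of 11 now {2, 11}
Step 3: union(9, 2) -> merged; set of 9 now {2, 9, 11}
Step 4: union(5, 7) -> merged; set of 5 now {5, 7}
Step 5: union(2, 12) -> merged; set of 2 now {2, 6, 9, 11, 12}
Step 6: union(1, 0) -> merged; set of 1 now {0, 1}
Step 7: find(12) -> no change; set of 12 is {2, 6, 9, 11, 12}
Step 8: find(8) -> no change; set of 8 is {8}
Step 9: find(0) -> no change; set of 0 is {0, 1}
Step 10: union(1, 3) -> merged; set of 1 now {0, 1, 3}
Step 11: union(5, 10) -> merged; set of 5 now {5, 7, 10}
Step 12: union(8, 9) -> merged; set of 8 now {2, 6, 8, 9, 11, 12}
Step 13: union(1, 9) -> merged; set of 1 now {0, 1, 2, 3, 6, 8, 9, 11, 12}
Step 14: union(7, 2) -> merged; set of 7 now {0, 1, 2, 3, 5, 6, 7, 8, 9, 10, 11, 12}
Step 15: union(8, 0) -> already same set; set of 8 now {0, 1, 2, 3, 5, 6, 7, 8, 9, 10, 11, 12}
Step 16: union(8, 1) -> already same set; set of 8 now {0, 1, 2, 3, 5, 6, 7, 8, 9, 10, 11, 12}
Step 17: find(1) -> no change; set of 1 is {0, 1, 2, 3, 5, 6, 7, 8, 9, 10, 11, 12}
Step 18: union(0, 11) -> already same set; set of 0 now {0, 1, 2, 3, 5, 6, 7, 8, 9, 10, 11, 12}
Step 19: union(5, 11) -> already same set; set of 5 now {0, 1, 2, 3, 5, 6, 7, 8, 9, 10, 11, 12}
Step 20: union(7, 12) -> already same set; set of 7 now {0, 1, 2, 3, 5, 6, 7, 8, 9, 10, 11, 12}
Step 21: union(12, 8) -> already same set; set of 12 now {0, 1, 2, 3, 5, 6, 7, 8, 9, 10, 11, 12}
Step 22: union(12, 7) -> already same set; set of 12 now {0, 1, 2, 3, 5, 6, 7, 8, 9, 10, 11, 12}
Component of 3: {0, 1, 2, 3, 5, 6, 7, 8, 9, 10, 11, 12}

Answer: 0, 1, 2, 3, 5, 6, 7, 8, 9, 10, 11, 12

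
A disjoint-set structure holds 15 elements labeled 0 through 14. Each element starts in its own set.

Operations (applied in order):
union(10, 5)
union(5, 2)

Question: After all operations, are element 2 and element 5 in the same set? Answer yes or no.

Answer: yes

Derivation:
Step 1: union(10, 5) -> merged; set of 10 now {5, 10}
Step 2: union(5, 2) -> merged; set of 5 now {2, 5, 10}
Set of 2: {2, 5, 10}; 5 is a member.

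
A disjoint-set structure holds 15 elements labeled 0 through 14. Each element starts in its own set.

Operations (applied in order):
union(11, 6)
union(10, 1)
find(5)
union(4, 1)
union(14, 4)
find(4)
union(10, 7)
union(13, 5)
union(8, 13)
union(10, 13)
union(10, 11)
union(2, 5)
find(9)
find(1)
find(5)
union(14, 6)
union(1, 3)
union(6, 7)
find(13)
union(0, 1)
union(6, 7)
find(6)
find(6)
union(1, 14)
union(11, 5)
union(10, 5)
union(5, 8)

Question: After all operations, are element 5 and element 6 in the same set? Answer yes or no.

Answer: yes

Derivation:
Step 1: union(11, 6) -> merged; set of 11 now {6, 11}
Step 2: union(10, 1) -> merged; set of 10 now {1, 10}
Step 3: find(5) -> no change; set of 5 is {5}
Step 4: union(4, 1) -> merged; set of 4 now {1, 4, 10}
Step 5: union(14, 4) -> merged; set of 14 now {1, 4, 10, 14}
Step 6: find(4) -> no change; set of 4 is {1, 4, 10, 14}
Step 7: union(10, 7) -> merged; set of 10 now {1, 4, 7, 10, 14}
Step 8: union(13, 5) -> merged; set of 13 now {5, 13}
Step 9: union(8, 13) -> merged; set of 8 now {5, 8, 13}
Step 10: union(10, 13) -> merged; set of 10 now {1, 4, 5, 7, 8, 10, 13, 14}
Step 11: union(10, 11) -> merged; set of 10 now {1, 4, 5, 6, 7, 8, 10, 11, 13, 14}
Step 12: union(2, 5) -> merged; set of 2 now {1, 2, 4, 5, 6, 7, 8, 10, 11, 13, 14}
Step 13: find(9) -> no change; set of 9 is {9}
Step 14: find(1) -> no change; set of 1 is {1, 2, 4, 5, 6, 7, 8, 10, 11, 13, 14}
Step 15: find(5) -> no change; set of 5 is {1, 2, 4, 5, 6, 7, 8, 10, 11, 13, 14}
Step 16: union(14, 6) -> already same set; set of 14 now {1, 2, 4, 5, 6, 7, 8, 10, 11, 13, 14}
Step 17: union(1, 3) -> merged; set of 1 now {1, 2, 3, 4, 5, 6, 7, 8, 10, 11, 13, 14}
Step 18: union(6, 7) -> already same set; set of 6 now {1, 2, 3, 4, 5, 6, 7, 8, 10, 11, 13, 14}
Step 19: find(13) -> no change; set of 13 is {1, 2, 3, 4, 5, 6, 7, 8, 10, 11, 13, 14}
Step 20: union(0, 1) -> merged; set of 0 now {0, 1, 2, 3, 4, 5, 6, 7, 8, 10, 11, 13, 14}
Step 21: union(6, 7) -> already same set; set of 6 now {0, 1, 2, 3, 4, 5, 6, 7, 8, 10, 11, 13, 14}
Step 22: find(6) -> no change; set of 6 is {0, 1, 2, 3, 4, 5, 6, 7, 8, 10, 11, 13, 14}
Step 23: find(6) -> no change; set of 6 is {0, 1, 2, 3, 4, 5, 6, 7, 8, 10, 11, 13, 14}
Step 24: union(1, 14) -> already same set; set of 1 now {0, 1, 2, 3, 4, 5, 6, 7, 8, 10, 11, 13, 14}
Step 25: union(11, 5) -> already same set; set of 11 now {0, 1, 2, 3, 4, 5, 6, 7, 8, 10, 11, 13, 14}
Step 26: union(10, 5) -> already same set; set of 10 now {0, 1, 2, 3, 4, 5, 6, 7, 8, 10, 11, 13, 14}
Step 27: union(5, 8) -> already same set; set of 5 now {0, 1, 2, 3, 4, 5, 6, 7, 8, 10, 11, 13, 14}
Set of 5: {0, 1, 2, 3, 4, 5, 6, 7, 8, 10, 11, 13, 14}; 6 is a member.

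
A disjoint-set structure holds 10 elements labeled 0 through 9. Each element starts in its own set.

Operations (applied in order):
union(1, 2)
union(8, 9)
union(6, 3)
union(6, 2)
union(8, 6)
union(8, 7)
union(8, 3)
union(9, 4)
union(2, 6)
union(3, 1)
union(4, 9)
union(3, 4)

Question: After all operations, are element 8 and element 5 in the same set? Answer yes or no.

Step 1: union(1, 2) -> merged; set of 1 now {1, 2}
Step 2: union(8, 9) -> merged; set of 8 now {8, 9}
Step 3: union(6, 3) -> merged; set of 6 now {3, 6}
Step 4: union(6, 2) -> merged; set of 6 now {1, 2, 3, 6}
Step 5: union(8, 6) -> merged; set of 8 now {1, 2, 3, 6, 8, 9}
Step 6: union(8, 7) -> merged; set of 8 now {1, 2, 3, 6, 7, 8, 9}
Step 7: union(8, 3) -> already same set; set of 8 now {1, 2, 3, 6, 7, 8, 9}
Step 8: union(9, 4) -> merged; set of 9 now {1, 2, 3, 4, 6, 7, 8, 9}
Step 9: union(2, 6) -> already same set; set of 2 now {1, 2, 3, 4, 6, 7, 8, 9}
Step 10: union(3, 1) -> already same set; set of 3 now {1, 2, 3, 4, 6, 7, 8, 9}
Step 11: union(4, 9) -> already same set; set of 4 now {1, 2, 3, 4, 6, 7, 8, 9}
Step 12: union(3, 4) -> already same set; set of 3 now {1, 2, 3, 4, 6, 7, 8, 9}
Set of 8: {1, 2, 3, 4, 6, 7, 8, 9}; 5 is not a member.

Answer: no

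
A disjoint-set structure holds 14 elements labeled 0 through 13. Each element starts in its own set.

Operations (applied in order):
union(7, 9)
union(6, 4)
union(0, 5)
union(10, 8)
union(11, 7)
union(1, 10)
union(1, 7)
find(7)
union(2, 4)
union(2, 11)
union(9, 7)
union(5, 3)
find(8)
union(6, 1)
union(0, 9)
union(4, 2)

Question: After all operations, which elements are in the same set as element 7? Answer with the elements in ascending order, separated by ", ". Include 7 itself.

Answer: 0, 1, 2, 3, 4, 5, 6, 7, 8, 9, 10, 11

Derivation:
Step 1: union(7, 9) -> merged; set of 7 now {7, 9}
Step 2: union(6, 4) -> merged; set of 6 now {4, 6}
Step 3: union(0, 5) -> merged; set of 0 now {0, 5}
Step 4: union(10, 8) -> merged; set of 10 now {8, 10}
Step 5: union(11, 7) -> merged; set of 11 now {7, 9, 11}
Step 6: union(1, 10) -> merged; set of 1 now {1, 8, 10}
Step 7: union(1, 7) -> merged; set of 1 now {1, 7, 8, 9, 10, 11}
Step 8: find(7) -> no change; set of 7 is {1, 7, 8, 9, 10, 11}
Step 9: union(2, 4) -> merged; set of 2 now {2, 4, 6}
Step 10: union(2, 11) -> merged; set of 2 now {1, 2, 4, 6, 7, 8, 9, 10, 11}
Step 11: union(9, 7) -> already same set; set of 9 now {1, 2, 4, 6, 7, 8, 9, 10, 11}
Step 12: union(5, 3) -> merged; set of 5 now {0, 3, 5}
Step 13: find(8) -> no change; set of 8 is {1, 2, 4, 6, 7, 8, 9, 10, 11}
Step 14: union(6, 1) -> already same set; set of 6 now {1, 2, 4, 6, 7, 8, 9, 10, 11}
Step 15: union(0, 9) -> merged; set of 0 now {0, 1, 2, 3, 4, 5, 6, 7, 8, 9, 10, 11}
Step 16: union(4, 2) -> already same set; set of 4 now {0, 1, 2, 3, 4, 5, 6, 7, 8, 9, 10, 11}
Component of 7: {0, 1, 2, 3, 4, 5, 6, 7, 8, 9, 10, 11}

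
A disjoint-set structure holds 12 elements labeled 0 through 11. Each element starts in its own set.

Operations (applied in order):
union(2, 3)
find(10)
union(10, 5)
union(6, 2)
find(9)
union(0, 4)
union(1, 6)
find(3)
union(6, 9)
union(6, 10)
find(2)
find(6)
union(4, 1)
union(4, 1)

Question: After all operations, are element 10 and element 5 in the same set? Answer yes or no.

Step 1: union(2, 3) -> merged; set of 2 now {2, 3}
Step 2: find(10) -> no change; set of 10 is {10}
Step 3: union(10, 5) -> merged; set of 10 now {5, 10}
Step 4: union(6, 2) -> merged; set of 6 now {2, 3, 6}
Step 5: find(9) -> no change; set of 9 is {9}
Step 6: union(0, 4) -> merged; set of 0 now {0, 4}
Step 7: union(1, 6) -> merged; set of 1 now {1, 2, 3, 6}
Step 8: find(3) -> no change; set of 3 is {1, 2, 3, 6}
Step 9: union(6, 9) -> merged; set of 6 now {1, 2, 3, 6, 9}
Step 10: union(6, 10) -> merged; set of 6 now {1, 2, 3, 5, 6, 9, 10}
Step 11: find(2) -> no change; set of 2 is {1, 2, 3, 5, 6, 9, 10}
Step 12: find(6) -> no change; set of 6 is {1, 2, 3, 5, 6, 9, 10}
Step 13: union(4, 1) -> merged; set of 4 now {0, 1, 2, 3, 4, 5, 6, 9, 10}
Step 14: union(4, 1) -> already same set; set of 4 now {0, 1, 2, 3, 4, 5, 6, 9, 10}
Set of 10: {0, 1, 2, 3, 4, 5, 6, 9, 10}; 5 is a member.

Answer: yes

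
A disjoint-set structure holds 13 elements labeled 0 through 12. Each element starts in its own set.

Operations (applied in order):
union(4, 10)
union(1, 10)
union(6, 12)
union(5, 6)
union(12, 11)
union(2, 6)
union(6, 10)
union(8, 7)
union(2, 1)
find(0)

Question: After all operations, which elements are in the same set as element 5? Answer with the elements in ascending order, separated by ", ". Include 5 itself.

Step 1: union(4, 10) -> merged; set of 4 now {4, 10}
Step 2: union(1, 10) -> merged; set of 1 now {1, 4, 10}
Step 3: union(6, 12) -> merged; set of 6 now {6, 12}
Step 4: union(5, 6) -> merged; set of 5 now {5, 6, 12}
Step 5: union(12, 11) -> merged; set of 12 now {5, 6, 11, 12}
Step 6: union(2, 6) -> merged; set of 2 now {2, 5, 6, 11, 12}
Step 7: union(6, 10) -> merged; set of 6 now {1, 2, 4, 5, 6, 10, 11, 12}
Step 8: union(8, 7) -> merged; set of 8 now {7, 8}
Step 9: union(2, 1) -> already same set; set of 2 now {1, 2, 4, 5, 6, 10, 11, 12}
Step 10: find(0) -> no change; set of 0 is {0}
Component of 5: {1, 2, 4, 5, 6, 10, 11, 12}

Answer: 1, 2, 4, 5, 6, 10, 11, 12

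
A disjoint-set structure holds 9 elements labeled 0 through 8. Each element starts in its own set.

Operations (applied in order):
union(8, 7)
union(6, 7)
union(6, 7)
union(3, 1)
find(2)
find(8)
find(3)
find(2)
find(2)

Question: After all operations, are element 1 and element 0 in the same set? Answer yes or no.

Step 1: union(8, 7) -> merged; set of 8 now {7, 8}
Step 2: union(6, 7) -> merged; set of 6 now {6, 7, 8}
Step 3: union(6, 7) -> already same set; set of 6 now {6, 7, 8}
Step 4: union(3, 1) -> merged; set of 3 now {1, 3}
Step 5: find(2) -> no change; set of 2 is {2}
Step 6: find(8) -> no change; set of 8 is {6, 7, 8}
Step 7: find(3) -> no change; set of 3 is {1, 3}
Step 8: find(2) -> no change; set of 2 is {2}
Step 9: find(2) -> no change; set of 2 is {2}
Set of 1: {1, 3}; 0 is not a member.

Answer: no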